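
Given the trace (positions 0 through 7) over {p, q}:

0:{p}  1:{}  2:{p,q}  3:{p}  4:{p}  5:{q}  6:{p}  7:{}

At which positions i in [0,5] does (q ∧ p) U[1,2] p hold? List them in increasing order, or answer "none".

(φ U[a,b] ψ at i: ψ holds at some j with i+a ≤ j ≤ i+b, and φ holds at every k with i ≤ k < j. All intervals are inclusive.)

Evaluate at each i in [0,5]:
  i=0: ✗ (lhs fails at k=0 before rhs at j=2)
  i=1: ✗ (lhs fails at k=1 before rhs at j=2)
  i=2: ✓ (rhs at j=3; lhs holds on [2,2])
  i=3: ✗ (lhs fails at k=3 before rhs at j=4)
  i=4: ✗ (lhs fails at k=4 before rhs at j=6)
  i=5: ✗ (lhs fails at k=5 before rhs at j=6)

2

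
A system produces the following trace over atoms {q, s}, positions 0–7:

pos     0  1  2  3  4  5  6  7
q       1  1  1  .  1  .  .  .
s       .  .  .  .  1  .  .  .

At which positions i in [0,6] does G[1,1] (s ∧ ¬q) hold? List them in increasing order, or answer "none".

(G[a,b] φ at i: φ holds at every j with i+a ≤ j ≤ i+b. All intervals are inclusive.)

Evaluate at each i in [0,6]:
  i=0: ✗ (fails at j=1)
  i=1: ✗ (fails at j=2)
  i=2: ✗ (fails at j=3)
  i=3: ✗ (fails at j=4)
  i=4: ✗ (fails at j=5)
  i=5: ✗ (fails at j=6)
  i=6: ✗ (fails at j=7)

none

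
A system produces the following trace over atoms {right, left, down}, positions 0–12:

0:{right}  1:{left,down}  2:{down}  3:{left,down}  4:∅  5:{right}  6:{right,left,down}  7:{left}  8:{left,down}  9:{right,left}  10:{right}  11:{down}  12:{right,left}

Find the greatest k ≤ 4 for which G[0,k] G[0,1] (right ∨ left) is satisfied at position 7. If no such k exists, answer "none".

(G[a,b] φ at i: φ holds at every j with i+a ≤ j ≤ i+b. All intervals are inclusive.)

2

G[0,1] (right ∨ left) must hold from j=7 onward; find where it first fails.
  j=7: holds
  j=8: holds
  j=9: holds
  j=10: fails
Holds on [7,9], so largest k = 2.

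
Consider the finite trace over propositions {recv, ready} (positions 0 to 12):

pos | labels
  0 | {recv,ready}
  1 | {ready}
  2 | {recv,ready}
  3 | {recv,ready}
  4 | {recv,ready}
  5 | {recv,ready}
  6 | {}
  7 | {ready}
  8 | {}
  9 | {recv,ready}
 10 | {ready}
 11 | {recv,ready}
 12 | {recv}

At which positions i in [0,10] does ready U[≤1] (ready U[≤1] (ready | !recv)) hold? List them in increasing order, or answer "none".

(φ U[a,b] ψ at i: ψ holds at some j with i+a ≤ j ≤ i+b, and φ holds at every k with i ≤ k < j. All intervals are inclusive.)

Evaluate at each i in [0,10]:
  i=0: ✓ (rhs at j=0)
  i=1: ✓ (rhs at j=1)
  i=2: ✓ (rhs at j=2)
  i=3: ✓ (rhs at j=3)
  i=4: ✓ (rhs at j=4)
  i=5: ✓ (rhs at j=5)
  i=6: ✓ (rhs at j=6)
  i=7: ✓ (rhs at j=7)
  i=8: ✓ (rhs at j=8)
  i=9: ✓ (rhs at j=9)
  i=10: ✓ (rhs at j=10)

0, 1, 2, 3, 4, 5, 6, 7, 8, 9, 10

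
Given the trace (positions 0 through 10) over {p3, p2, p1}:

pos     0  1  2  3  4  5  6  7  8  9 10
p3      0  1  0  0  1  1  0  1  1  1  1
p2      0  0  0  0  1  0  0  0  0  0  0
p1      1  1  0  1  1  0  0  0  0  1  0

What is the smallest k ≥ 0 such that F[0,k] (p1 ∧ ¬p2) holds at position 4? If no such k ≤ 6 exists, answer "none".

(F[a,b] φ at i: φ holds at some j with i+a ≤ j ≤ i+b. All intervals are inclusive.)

Scan j = 4,5,… for (p1 ∧ ¬p2):
  j=4: fails
  j=5: fails
  j=6: fails
  j=7: fails
  j=8: fails
  j=9: holds
First hit at j=9, so smallest k = 9-4 = 5.

5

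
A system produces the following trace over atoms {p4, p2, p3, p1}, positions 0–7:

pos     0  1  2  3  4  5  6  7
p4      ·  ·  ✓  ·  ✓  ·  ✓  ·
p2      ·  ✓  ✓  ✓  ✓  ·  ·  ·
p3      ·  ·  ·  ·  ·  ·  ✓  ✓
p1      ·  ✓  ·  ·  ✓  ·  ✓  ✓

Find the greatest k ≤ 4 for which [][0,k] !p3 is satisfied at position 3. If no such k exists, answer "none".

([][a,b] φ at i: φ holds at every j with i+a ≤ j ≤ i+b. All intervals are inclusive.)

2

!p3 must hold from j=3 onward; find where it first fails.
  j=3: holds
  j=4: holds
  j=5: holds
  j=6: fails
Holds on [3,5], so largest k = 2.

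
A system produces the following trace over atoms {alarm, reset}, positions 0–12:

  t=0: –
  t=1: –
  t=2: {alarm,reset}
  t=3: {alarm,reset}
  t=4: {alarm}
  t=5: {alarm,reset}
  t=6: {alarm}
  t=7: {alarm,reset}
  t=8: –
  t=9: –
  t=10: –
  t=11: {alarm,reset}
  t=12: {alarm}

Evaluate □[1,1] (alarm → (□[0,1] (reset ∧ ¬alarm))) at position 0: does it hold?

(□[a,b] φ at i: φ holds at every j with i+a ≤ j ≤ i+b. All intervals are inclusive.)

Yes

Check (alarm → (□[0,1] (reset ∧ ¬alarm))) at every j in [1,1]:
  j=1: antecedent false → ✓
All positions satisfy it → formula holds.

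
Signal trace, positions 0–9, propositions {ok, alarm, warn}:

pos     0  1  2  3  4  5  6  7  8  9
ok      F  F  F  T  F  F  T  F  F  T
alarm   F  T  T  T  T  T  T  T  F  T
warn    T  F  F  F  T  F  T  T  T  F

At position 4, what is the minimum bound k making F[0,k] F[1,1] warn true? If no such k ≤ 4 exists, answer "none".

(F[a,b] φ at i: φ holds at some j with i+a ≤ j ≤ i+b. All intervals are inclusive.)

Scan j = 4,5,… for F[1,1] warn:
  j=4: fails
  j=5: holds
First hit at j=5, so smallest k = 5-4 = 1.

1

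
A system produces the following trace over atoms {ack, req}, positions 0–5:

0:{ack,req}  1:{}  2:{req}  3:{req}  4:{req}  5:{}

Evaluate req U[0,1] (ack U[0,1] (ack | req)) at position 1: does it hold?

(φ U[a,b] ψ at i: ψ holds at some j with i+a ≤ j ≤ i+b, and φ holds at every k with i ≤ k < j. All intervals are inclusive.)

No

Need some j in [1,2] with (ack U[0,1] (ack | req)), and req at every k in [1,j-1].
  j=1: (ack U[0,1] (ack | req)) — fails.
  j=2: (ack U[0,1] (ack | req)) holds, but req fails at k=1 → not this j.
No j in the window works → until fails.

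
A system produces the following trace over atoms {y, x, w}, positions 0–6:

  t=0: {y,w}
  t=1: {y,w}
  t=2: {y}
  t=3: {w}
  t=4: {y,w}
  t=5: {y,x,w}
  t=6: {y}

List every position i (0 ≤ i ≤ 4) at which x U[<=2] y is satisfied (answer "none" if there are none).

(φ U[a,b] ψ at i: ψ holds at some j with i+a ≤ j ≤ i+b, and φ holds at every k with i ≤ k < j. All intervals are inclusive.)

0, 1, 2, 4

Evaluate at each i in [0,4]:
  i=0: ✓ (rhs at j=0)
  i=1: ✓ (rhs at j=1)
  i=2: ✓ (rhs at j=2)
  i=3: ✗ (lhs fails at k=3 before rhs at j=4)
  i=4: ✓ (rhs at j=4)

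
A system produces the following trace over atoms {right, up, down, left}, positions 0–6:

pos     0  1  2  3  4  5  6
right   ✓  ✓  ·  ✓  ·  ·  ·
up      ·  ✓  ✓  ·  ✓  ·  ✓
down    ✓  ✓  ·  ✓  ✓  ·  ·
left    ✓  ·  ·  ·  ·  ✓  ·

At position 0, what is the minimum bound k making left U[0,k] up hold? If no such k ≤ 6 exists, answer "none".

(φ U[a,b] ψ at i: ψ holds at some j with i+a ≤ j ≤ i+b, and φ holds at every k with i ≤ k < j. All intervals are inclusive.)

1

Need earliest j ≥ 0 with up, and left at every k in [0,j-1].
  j=0: rhs fails.
  j=1: rhs holds; lhs holds on [0,0]. k = 1.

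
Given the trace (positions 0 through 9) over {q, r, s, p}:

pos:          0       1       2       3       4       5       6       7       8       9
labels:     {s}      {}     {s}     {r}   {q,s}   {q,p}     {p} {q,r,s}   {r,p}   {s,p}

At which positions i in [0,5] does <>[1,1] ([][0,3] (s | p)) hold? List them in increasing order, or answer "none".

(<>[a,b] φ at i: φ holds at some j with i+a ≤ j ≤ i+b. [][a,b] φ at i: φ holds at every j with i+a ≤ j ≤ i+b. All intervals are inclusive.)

3, 4, 5

Evaluate at each i in [0,5]:
  i=0: ✗ (none in [1,1])
  i=1: ✗ (none in [2,2])
  i=2: ✗ (none in [3,3])
  i=3: ✓ (witness j=4)
  i=4: ✓ (witness j=5)
  i=5: ✓ (witness j=6)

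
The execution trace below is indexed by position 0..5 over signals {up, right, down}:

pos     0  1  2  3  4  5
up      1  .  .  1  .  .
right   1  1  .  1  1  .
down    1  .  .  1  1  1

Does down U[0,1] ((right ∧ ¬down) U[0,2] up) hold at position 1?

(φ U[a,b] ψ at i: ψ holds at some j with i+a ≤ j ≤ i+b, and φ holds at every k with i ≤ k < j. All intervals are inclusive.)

Need some j in [1,2] with ((right ∧ ¬down) U[0,2] up), and down at every k in [1,j-1].
  j=1: ((right ∧ ¬down) U[0,2] up) — fails.
  j=2: ((right ∧ ¬down) U[0,2] up) — fails.
No j in the window works → until fails.

False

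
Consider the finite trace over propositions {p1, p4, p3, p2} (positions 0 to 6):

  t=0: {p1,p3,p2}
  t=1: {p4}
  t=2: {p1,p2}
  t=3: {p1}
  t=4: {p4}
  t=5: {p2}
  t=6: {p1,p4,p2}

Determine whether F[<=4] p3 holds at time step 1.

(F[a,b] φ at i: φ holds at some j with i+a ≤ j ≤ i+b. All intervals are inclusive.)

Check p3 at each j in [1,5]:
  j=1: false
  j=2: false
  j=3: false
  j=4: false
  j=5: false
No position in the window satisfies it → formula fails.

No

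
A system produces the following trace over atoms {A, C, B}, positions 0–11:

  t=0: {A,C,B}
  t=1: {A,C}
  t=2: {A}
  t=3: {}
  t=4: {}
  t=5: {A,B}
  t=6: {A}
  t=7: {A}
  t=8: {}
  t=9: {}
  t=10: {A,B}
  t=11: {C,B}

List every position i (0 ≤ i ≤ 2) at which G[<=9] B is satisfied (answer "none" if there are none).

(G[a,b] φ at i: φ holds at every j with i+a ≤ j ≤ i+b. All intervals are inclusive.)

Evaluate at each i in [0,2]:
  i=0: ✗ (fails at j=1)
  i=1: ✗ (fails at j=1)
  i=2: ✗ (fails at j=2)

none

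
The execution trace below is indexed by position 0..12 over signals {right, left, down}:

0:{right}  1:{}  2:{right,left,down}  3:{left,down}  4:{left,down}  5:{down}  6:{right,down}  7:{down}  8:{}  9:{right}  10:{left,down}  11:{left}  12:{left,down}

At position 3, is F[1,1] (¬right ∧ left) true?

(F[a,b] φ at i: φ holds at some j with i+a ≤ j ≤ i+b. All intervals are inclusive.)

Holds

Check (¬right ∧ left) at each j in [4,4]:
  j=4: true
Found at j=4 → formula holds.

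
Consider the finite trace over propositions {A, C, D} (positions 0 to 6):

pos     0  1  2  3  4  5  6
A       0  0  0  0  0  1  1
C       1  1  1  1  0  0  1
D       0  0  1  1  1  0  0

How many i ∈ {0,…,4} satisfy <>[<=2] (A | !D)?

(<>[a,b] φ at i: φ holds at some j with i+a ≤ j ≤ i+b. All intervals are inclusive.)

Evaluate at each i in [0,4]:
  i=0: ✓ (witness j=0)
  i=1: ✓ (witness j=1)
  i=2: ✗ (none in [2,4])
  i=3: ✓ (witness j=5)
  i=4: ✓ (witness j=5)
Positions where it holds: {0, 1, 3, 4} → 4.

4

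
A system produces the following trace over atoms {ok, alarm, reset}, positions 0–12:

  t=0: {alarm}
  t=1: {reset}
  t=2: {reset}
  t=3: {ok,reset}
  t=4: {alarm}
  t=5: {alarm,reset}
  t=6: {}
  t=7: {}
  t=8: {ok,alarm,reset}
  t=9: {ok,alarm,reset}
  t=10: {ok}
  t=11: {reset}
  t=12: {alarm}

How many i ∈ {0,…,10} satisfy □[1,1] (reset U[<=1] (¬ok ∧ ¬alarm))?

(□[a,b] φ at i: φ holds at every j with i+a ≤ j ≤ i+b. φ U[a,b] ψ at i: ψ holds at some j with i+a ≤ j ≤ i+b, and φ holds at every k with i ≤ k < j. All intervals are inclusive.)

6

Evaluate at each i in [0,10]:
  i=0: ✓ (all of [1,1])
  i=1: ✓ (all of [2,2])
  i=2: ✗ (fails at j=3)
  i=3: ✗ (fails at j=4)
  i=4: ✓ (all of [5,5])
  i=5: ✓ (all of [6,6])
  i=6: ✓ (all of [7,7])
  i=7: ✗ (fails at j=8)
  i=8: ✗ (fails at j=9)
  i=9: ✗ (fails at j=10)
  i=10: ✓ (all of [11,11])
Positions where it holds: {0, 1, 4, 5, 6, 10} → 6.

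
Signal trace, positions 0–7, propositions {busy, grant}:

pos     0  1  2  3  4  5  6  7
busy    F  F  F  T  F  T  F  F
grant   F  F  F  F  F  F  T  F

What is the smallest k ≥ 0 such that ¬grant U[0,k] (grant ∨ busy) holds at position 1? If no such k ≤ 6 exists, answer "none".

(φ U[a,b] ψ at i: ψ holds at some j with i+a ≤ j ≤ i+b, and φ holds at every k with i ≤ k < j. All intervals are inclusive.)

2

Need earliest j ≥ 1 with (grant ∨ busy), and ¬grant at every k in [1,j-1].
  j=1: rhs fails.
  j=2: rhs fails.
  j=3: rhs holds; lhs holds on [1,2]. k = 2.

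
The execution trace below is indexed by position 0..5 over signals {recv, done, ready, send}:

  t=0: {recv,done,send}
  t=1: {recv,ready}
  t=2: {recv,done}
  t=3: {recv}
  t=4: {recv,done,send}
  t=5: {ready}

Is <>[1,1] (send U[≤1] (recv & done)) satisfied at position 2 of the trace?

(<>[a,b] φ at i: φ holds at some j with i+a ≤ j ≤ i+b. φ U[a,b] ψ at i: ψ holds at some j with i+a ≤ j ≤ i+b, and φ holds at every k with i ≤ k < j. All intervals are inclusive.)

Does not hold

Check (send U[≤1] (recv & done)) at each j in [3,3]:
  j=3: fails
No position in the window satisfies it → formula fails.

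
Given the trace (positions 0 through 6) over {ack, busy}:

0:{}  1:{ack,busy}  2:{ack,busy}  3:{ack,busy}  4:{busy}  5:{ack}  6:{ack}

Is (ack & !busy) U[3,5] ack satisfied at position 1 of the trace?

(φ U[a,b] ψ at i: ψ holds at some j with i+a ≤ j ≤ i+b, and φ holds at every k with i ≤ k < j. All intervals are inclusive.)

No

Need some j in [4,6] with ack, and (ack & !busy) at every k in [1,j-1].
  j=4: ack false.
  j=5: ack holds, but (ack & !busy) fails at k=1 → not this j.
  j=6: ack holds, but (ack & !busy) fails at k=1 → not this j.
No j in the window works → until fails.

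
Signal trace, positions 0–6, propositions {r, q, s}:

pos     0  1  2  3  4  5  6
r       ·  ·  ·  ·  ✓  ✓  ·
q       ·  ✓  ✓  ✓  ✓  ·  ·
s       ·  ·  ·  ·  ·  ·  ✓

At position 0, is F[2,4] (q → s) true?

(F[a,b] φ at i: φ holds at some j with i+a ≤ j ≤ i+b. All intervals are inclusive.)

Check (q → s) at each j in [2,4]:
  j=2: false
  j=3: false
  j=4: false
No position in the window satisfies it → formula fails.

False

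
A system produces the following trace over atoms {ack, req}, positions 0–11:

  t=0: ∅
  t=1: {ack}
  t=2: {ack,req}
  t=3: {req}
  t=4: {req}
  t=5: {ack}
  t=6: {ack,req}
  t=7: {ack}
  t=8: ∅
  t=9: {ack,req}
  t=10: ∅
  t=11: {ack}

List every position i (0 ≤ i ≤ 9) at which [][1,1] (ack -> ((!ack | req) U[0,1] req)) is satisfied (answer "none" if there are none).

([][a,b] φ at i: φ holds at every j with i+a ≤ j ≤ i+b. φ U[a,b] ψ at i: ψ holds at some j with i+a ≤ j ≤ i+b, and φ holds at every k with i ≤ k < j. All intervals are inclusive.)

1, 2, 3, 5, 7, 8, 9

Evaluate at each i in [0,9]:
  i=0: ✗ (fails at j=1)
  i=1: ✓ (all of [2,2])
  i=2: ✓ (all of [3,3])
  i=3: ✓ (all of [4,4])
  i=4: ✗ (fails at j=5)
  i=5: ✓ (all of [6,6])
  i=6: ✗ (fails at j=7)
  i=7: ✓ (all of [8,8])
  i=8: ✓ (all of [9,9])
  i=9: ✓ (all of [10,10])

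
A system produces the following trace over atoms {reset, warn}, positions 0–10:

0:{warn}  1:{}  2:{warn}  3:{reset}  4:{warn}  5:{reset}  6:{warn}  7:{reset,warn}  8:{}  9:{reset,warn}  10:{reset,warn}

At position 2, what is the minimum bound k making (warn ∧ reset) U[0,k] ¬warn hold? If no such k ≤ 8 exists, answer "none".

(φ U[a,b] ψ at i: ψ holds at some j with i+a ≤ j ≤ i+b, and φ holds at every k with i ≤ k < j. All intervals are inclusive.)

Need earliest j ≥ 2 with ¬warn, and (warn ∧ reset) at every k in [2,j-1].
  j=2: rhs fails.
  j=3: rhs holds but lhs fails at k=2.
  j=4: rhs fails.
  j=5: rhs holds but lhs fails at k=2.
  j=6: rhs fails.
  j=7: rhs fails.
  j=8: rhs holds but lhs fails at k=2.
  j=9: rhs fails.
  j=10: rhs fails.
No witness within the range → none.

none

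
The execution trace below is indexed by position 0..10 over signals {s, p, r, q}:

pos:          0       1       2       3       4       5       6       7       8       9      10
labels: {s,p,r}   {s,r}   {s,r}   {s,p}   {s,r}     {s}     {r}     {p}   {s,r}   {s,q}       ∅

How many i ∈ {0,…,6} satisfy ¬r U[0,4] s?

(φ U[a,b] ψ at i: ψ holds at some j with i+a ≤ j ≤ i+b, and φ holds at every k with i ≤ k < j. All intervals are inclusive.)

Evaluate at each i in [0,6]:
  i=0: ✓ (rhs at j=0)
  i=1: ✓ (rhs at j=1)
  i=2: ✓ (rhs at j=2)
  i=3: ✓ (rhs at j=3)
  i=4: ✓ (rhs at j=4)
  i=5: ✓ (rhs at j=5)
  i=6: ✗ (lhs fails at k=6 before rhs at j=8)
Positions where it holds: {0, 1, 2, 3, 4, 5} → 6.

6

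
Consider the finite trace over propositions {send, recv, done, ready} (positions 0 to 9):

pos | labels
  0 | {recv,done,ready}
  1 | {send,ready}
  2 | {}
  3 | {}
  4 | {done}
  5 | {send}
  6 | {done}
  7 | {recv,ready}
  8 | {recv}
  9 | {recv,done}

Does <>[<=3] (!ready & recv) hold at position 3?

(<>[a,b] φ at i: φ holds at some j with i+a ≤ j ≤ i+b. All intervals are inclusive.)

Check (!ready & recv) at each j in [3,6]:
  j=3: false
  j=4: false
  j=5: false
  j=6: false
No position in the window satisfies it → formula fails.

False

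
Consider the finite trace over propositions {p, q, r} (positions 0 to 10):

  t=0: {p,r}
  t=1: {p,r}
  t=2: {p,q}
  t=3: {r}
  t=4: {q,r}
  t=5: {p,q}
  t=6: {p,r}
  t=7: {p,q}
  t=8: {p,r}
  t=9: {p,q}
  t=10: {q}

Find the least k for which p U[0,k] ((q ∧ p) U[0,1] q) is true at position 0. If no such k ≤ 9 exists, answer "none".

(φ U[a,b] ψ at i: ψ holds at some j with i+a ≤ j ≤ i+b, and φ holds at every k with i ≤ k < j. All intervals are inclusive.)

2

Need earliest j ≥ 0 with ((q ∧ p) U[0,1] q), and p at every k in [0,j-1].
  j=0: rhs fails.
  j=1: rhs fails.
  j=2: rhs holds; lhs holds on [0,1]. k = 2.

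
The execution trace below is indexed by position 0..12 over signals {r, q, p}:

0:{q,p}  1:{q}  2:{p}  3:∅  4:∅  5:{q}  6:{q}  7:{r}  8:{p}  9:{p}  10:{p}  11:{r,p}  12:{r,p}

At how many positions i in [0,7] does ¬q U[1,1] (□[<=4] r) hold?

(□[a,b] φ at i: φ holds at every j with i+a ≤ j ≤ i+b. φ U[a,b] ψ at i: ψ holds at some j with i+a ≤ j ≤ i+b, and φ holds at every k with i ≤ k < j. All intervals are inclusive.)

0

Evaluate at each i in [0,7]:
  i=0: ✗ (no rhs in [1,1])
  i=1: ✗ (no rhs in [2,2])
  i=2: ✗ (no rhs in [3,3])
  i=3: ✗ (no rhs in [4,4])
  i=4: ✗ (no rhs in [5,5])
  i=5: ✗ (no rhs in [6,6])
  i=6: ✗ (no rhs in [7,7])
  i=7: ✗ (no rhs in [8,8])
Positions where it holds: {} → 0.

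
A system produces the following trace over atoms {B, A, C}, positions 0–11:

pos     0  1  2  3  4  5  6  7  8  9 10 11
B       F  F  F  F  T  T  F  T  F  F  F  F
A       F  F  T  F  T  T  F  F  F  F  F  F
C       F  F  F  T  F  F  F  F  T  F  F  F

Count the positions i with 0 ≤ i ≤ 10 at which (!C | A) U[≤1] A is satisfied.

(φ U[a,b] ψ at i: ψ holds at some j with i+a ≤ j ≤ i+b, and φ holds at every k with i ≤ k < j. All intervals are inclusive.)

Evaluate at each i in [0,10]:
  i=0: ✗ (no rhs in [0,1])
  i=1: ✓ (rhs at j=2; lhs holds on [1,1])
  i=2: ✓ (rhs at j=2)
  i=3: ✗ (lhs fails at k=3 before rhs at j=4)
  i=4: ✓ (rhs at j=4)
  i=5: ✓ (rhs at j=5)
  i=6: ✗ (no rhs in [6,7])
  i=7: ✗ (no rhs in [7,8])
  i=8: ✗ (no rhs in [8,9])
  i=9: ✗ (no rhs in [9,10])
  i=10: ✗ (no rhs in [10,11])
Positions where it holds: {1, 2, 4, 5} → 4.

4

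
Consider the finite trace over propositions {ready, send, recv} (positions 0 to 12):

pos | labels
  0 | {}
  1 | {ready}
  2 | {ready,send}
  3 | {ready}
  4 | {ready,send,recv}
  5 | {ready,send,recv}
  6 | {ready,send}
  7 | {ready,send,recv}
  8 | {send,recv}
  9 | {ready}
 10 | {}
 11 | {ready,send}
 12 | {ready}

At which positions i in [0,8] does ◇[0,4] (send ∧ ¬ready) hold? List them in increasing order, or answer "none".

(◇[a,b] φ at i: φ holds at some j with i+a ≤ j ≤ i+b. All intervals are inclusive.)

4, 5, 6, 7, 8

Evaluate at each i in [0,8]:
  i=0: ✗ (none in [0,4])
  i=1: ✗ (none in [1,5])
  i=2: ✗ (none in [2,6])
  i=3: ✗ (none in [3,7])
  i=4: ✓ (witness j=8)
  i=5: ✓ (witness j=8)
  i=6: ✓ (witness j=8)
  i=7: ✓ (witness j=8)
  i=8: ✓ (witness j=8)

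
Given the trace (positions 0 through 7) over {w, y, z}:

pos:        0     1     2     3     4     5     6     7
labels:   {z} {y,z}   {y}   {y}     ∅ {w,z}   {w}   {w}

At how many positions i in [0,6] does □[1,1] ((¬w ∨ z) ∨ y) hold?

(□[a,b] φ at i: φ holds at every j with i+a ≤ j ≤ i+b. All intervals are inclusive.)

Evaluate at each i in [0,6]:
  i=0: ✓ (all of [1,1])
  i=1: ✓ (all of [2,2])
  i=2: ✓ (all of [3,3])
  i=3: ✓ (all of [4,4])
  i=4: ✓ (all of [5,5])
  i=5: ✗ (fails at j=6)
  i=6: ✗ (fails at j=7)
Positions where it holds: {0, 1, 2, 3, 4} → 5.

5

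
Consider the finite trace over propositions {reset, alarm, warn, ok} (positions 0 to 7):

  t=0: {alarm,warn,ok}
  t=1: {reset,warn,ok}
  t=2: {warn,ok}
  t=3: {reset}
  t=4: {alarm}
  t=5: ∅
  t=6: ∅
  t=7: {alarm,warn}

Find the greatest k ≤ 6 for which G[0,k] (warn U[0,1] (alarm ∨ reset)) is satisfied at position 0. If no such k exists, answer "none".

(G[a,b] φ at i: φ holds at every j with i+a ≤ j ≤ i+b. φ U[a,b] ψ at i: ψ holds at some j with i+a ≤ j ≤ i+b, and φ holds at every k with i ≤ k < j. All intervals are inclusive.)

(warn U[0,1] (alarm ∨ reset)) must hold from j=0 onward; find where it first fails.
  j=0: holds
  j=1: holds
  j=2: holds
  j=3: holds
  j=4: holds
  j=5: fails
Holds on [0,4], so largest k = 4.

4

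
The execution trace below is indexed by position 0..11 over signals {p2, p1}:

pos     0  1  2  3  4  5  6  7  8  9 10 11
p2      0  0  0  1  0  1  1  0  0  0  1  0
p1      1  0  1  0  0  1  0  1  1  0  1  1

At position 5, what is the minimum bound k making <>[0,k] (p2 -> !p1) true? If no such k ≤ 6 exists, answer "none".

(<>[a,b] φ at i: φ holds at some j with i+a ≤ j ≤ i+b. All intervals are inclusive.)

1

Scan j = 5,6,… for (p2 -> !p1):
  j=5: fails
  j=6: holds
First hit at j=6, so smallest k = 6-5 = 1.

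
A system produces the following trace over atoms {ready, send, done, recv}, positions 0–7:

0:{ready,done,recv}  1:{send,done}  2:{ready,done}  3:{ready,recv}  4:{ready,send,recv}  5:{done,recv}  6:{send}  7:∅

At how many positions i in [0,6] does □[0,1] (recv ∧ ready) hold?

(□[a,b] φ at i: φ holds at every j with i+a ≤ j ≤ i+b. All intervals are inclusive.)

1

Evaluate at each i in [0,6]:
  i=0: ✗ (fails at j=1)
  i=1: ✗ (fails at j=1)
  i=2: ✗ (fails at j=2)
  i=3: ✓ (all of [3,4])
  i=4: ✗ (fails at j=5)
  i=5: ✗ (fails at j=5)
  i=6: ✗ (fails at j=6)
Positions where it holds: {3} → 1.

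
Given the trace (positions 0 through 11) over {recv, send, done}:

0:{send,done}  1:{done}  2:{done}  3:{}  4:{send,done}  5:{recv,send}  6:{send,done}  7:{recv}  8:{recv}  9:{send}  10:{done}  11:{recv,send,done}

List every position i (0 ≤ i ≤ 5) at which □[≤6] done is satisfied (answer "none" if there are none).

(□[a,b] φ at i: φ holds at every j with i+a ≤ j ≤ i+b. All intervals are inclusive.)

Evaluate at each i in [0,5]:
  i=0: ✗ (fails at j=3)
  i=1: ✗ (fails at j=3)
  i=2: ✗ (fails at j=3)
  i=3: ✗ (fails at j=3)
  i=4: ✗ (fails at j=5)
  i=5: ✗ (fails at j=5)

none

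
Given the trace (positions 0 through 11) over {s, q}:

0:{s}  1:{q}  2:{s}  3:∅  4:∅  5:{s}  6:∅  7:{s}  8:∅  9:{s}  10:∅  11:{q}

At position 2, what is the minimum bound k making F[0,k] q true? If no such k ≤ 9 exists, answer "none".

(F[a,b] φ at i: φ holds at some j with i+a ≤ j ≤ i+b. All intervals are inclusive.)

Scan j = 2,3,… for q:
  j=2: fails
  j=3: fails
  j=4: fails
  j=5: fails
  j=6: fails
  j=7: fails
  j=8: fails
  j=9: fails
  j=10: fails
  j=11: holds
First hit at j=11, so smallest k = 11-2 = 9.

9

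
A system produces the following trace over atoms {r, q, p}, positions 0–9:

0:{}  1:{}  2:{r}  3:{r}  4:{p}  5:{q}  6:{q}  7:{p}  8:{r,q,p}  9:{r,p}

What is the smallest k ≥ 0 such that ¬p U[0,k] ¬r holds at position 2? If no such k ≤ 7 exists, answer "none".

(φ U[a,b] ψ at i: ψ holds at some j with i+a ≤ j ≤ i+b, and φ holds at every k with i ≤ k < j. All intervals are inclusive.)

2

Need earliest j ≥ 2 with ¬r, and ¬p at every k in [2,j-1].
  j=2: rhs fails.
  j=3: rhs fails.
  j=4: rhs holds; lhs holds on [2,3]. k = 2.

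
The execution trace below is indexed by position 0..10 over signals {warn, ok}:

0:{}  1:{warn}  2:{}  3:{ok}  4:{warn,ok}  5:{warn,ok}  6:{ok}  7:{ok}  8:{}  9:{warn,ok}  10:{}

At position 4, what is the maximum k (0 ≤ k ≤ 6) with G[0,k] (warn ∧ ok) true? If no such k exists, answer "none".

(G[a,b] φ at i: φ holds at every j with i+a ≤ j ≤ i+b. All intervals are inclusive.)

(warn ∧ ok) must hold from j=4 onward; find where it first fails.
  j=4: holds
  j=5: holds
  j=6: fails
Holds on [4,5], so largest k = 1.

1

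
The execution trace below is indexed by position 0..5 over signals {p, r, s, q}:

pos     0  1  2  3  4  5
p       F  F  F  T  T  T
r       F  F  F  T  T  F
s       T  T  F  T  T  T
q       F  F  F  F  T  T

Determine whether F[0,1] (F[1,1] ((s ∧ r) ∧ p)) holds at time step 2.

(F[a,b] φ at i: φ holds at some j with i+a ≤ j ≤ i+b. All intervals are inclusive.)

Holds

Check F[1,1] ((s ∧ r) ∧ p) at each j in [2,3]:
  j=2: holds (witness at 3)
  j=3: holds (witness at 4)
Found at j=2 → formula holds.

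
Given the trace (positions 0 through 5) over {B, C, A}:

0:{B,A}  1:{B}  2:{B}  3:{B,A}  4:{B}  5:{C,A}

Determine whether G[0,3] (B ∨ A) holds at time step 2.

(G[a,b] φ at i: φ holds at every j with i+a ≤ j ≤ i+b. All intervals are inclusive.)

Check (B ∨ A) at every j in [2,5]:
  j=2: true
  j=3: true
  j=4: true
  j=5: true
All positions satisfy it → formula holds.

True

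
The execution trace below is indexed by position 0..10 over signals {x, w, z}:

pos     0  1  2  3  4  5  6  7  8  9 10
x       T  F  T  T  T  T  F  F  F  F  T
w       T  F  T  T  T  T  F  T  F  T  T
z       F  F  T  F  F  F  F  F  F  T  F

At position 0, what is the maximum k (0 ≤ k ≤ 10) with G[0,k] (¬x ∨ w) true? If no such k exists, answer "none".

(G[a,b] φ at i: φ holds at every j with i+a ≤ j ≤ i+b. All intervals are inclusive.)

(¬x ∨ w) must hold from j=0 onward; find where it first fails.
  j=0: holds
  j=1: holds
  j=2: holds
  j=3: holds
  j=4: holds
  j=5: holds
  j=6: holds
  j=7: holds
  j=8: holds
  j=9: holds
  j=10: holds
Holds through j=10; largest k = 10.

10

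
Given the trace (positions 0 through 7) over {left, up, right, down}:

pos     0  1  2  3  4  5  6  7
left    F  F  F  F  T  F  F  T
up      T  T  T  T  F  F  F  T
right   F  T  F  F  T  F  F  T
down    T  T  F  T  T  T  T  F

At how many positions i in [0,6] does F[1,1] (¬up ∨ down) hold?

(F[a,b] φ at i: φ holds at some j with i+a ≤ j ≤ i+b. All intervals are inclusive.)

Evaluate at each i in [0,6]:
  i=0: ✓ (witness j=1)
  i=1: ✗ (none in [2,2])
  i=2: ✓ (witness j=3)
  i=3: ✓ (witness j=4)
  i=4: ✓ (witness j=5)
  i=5: ✓ (witness j=6)
  i=6: ✗ (none in [7,7])
Positions where it holds: {0, 2, 3, 4, 5} → 5.

5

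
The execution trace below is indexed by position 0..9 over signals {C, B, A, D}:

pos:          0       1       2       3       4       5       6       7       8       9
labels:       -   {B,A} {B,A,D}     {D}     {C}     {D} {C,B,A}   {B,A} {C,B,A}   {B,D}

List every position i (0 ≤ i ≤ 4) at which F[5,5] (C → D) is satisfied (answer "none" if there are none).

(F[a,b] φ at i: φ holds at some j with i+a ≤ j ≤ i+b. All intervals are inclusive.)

0, 2, 4

Evaluate at each i in [0,4]:
  i=0: ✓ (witness j=5)
  i=1: ✗ (none in [6,6])
  i=2: ✓ (witness j=7)
  i=3: ✗ (none in [8,8])
  i=4: ✓ (witness j=9)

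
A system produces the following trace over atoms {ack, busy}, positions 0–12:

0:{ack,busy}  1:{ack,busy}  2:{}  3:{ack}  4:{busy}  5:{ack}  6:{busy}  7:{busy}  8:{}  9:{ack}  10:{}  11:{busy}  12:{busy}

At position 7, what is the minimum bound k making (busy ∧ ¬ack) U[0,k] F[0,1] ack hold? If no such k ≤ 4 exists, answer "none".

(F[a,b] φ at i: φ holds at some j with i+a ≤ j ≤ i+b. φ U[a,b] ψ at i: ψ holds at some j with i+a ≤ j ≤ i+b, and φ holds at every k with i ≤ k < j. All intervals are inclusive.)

Need earliest j ≥ 7 with F[0,1] ack, and (busy ∧ ¬ack) at every k in [7,j-1].
  j=7: rhs fails.
  j=8: rhs holds; lhs holds on [7,7]. k = 1.

1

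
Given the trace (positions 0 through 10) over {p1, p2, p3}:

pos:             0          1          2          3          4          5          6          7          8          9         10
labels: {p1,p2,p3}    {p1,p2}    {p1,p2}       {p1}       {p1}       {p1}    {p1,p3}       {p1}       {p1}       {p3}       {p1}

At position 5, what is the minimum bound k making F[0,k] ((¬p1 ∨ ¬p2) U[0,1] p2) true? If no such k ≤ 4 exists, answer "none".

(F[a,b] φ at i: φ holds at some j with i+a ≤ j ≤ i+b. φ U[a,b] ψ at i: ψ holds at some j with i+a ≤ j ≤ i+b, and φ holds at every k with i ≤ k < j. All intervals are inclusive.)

none

Scan j = 5,6,… for ((¬p1 ∨ ¬p2) U[0,1] p2):
  j=5: fails
  j=6: fails
  j=7: fails
  j=8: fails
  j=9: fails
No j in [5,9] satisfies it → none.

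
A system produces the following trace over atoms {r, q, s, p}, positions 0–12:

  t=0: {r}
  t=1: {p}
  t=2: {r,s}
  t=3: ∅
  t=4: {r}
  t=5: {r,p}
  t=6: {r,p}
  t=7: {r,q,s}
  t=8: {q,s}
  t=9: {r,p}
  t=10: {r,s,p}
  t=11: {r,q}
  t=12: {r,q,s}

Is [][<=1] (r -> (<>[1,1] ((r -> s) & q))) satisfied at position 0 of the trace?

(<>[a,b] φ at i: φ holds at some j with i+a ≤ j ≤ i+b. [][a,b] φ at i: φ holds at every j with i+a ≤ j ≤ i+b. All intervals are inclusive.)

Check (r -> (<>[1,1] ((r -> s) & q))) at every j in [0,1]:
  j=0: antecedent true; consequent fails (none in [1,1]) → ✗
  j=1: antecedent false → ✓
Fails at j=0 → formula fails.

Does not hold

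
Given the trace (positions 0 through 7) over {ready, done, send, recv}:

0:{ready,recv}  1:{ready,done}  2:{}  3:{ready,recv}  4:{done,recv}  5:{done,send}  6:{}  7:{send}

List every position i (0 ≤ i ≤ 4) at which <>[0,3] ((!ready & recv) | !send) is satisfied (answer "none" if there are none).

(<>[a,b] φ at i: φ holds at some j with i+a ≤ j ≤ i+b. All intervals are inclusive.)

Evaluate at each i in [0,4]:
  i=0: ✓ (witness j=0)
  i=1: ✓ (witness j=1)
  i=2: ✓ (witness j=2)
  i=3: ✓ (witness j=3)
  i=4: ✓ (witness j=4)

0, 1, 2, 3, 4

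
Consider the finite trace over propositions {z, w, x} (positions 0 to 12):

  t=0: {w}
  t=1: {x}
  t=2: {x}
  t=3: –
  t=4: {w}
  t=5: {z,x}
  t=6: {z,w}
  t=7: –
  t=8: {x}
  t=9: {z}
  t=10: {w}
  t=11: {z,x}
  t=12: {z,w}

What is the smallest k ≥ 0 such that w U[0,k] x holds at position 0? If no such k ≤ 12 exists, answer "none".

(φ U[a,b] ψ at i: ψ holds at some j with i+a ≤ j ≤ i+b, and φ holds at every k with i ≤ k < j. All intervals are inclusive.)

Need earliest j ≥ 0 with x, and w at every k in [0,j-1].
  j=0: rhs fails.
  j=1: rhs holds; lhs holds on [0,0]. k = 1.

1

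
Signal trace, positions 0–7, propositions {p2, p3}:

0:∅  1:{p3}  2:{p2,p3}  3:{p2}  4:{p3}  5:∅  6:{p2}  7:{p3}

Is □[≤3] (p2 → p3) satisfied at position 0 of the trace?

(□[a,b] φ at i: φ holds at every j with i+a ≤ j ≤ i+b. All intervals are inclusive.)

Check (p2 → p3) at every j in [0,3]:
  j=0: antecedent false → ✓
  j=1: antecedent false → ✓
  j=2: antecedent true; consequent true → ✓
  j=3: antecedent true; consequent false → ✗
Fails at j=3 → formula fails.

No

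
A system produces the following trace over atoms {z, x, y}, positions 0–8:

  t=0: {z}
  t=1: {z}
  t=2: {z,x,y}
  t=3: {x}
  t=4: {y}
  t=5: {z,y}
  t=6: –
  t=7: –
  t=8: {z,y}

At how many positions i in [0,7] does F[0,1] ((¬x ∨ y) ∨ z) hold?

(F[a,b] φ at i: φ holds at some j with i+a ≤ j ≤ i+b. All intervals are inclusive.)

8

Evaluate at each i in [0,7]:
  i=0: ✓ (witness j=0)
  i=1: ✓ (witness j=1)
  i=2: ✓ (witness j=2)
  i=3: ✓ (witness j=4)
  i=4: ✓ (witness j=4)
  i=5: ✓ (witness j=5)
  i=6: ✓ (witness j=6)
  i=7: ✓ (witness j=7)
Positions where it holds: {0, 1, 2, 3, 4, 5, 6, 7} → 8.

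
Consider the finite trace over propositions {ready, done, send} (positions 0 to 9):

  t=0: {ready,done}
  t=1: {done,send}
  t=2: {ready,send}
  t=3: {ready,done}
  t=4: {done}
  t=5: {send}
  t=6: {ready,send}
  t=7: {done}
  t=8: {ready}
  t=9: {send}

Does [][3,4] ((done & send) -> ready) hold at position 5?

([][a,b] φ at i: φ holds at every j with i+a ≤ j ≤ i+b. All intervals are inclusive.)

Check ((done & send) -> ready) at every j in [8,9]:
  j=8: antecedent false → ✓
  j=9: antecedent false → ✓
All positions satisfy it → formula holds.

True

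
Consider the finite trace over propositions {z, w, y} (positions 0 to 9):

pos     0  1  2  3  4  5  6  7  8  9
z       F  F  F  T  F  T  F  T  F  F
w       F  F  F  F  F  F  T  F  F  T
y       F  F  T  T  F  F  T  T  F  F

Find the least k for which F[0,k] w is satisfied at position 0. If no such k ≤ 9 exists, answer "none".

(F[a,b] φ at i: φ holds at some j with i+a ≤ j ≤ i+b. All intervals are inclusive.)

6

Scan j = 0,1,… for w:
  j=0: fails
  j=1: fails
  j=2: fails
  j=3: fails
  j=4: fails
  j=5: fails
  j=6: holds
First hit at j=6, so smallest k = 6-0 = 6.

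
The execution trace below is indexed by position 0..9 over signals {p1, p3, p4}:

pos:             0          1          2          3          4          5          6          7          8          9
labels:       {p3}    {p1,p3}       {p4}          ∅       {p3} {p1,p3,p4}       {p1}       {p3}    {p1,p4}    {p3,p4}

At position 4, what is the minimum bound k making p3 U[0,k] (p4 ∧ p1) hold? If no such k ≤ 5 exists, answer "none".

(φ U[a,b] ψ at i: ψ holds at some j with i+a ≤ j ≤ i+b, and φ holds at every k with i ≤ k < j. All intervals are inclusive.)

Need earliest j ≥ 4 with (p4 ∧ p1), and p3 at every k in [4,j-1].
  j=4: rhs fails.
  j=5: rhs holds; lhs holds on [4,4]. k = 1.

1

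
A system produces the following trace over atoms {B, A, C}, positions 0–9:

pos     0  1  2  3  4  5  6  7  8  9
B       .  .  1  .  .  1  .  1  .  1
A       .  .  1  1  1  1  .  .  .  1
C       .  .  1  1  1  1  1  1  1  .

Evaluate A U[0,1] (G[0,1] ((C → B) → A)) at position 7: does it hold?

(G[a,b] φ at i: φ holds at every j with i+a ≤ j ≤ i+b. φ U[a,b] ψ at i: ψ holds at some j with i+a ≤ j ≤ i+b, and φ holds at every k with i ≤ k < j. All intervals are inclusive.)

No

Need some j in [7,8] with G[0,1] ((C → B) → A), and A at every k in [7,j-1].
  j=7: G[0,1] ((C → B) → A) — fails at 7.
  j=8: G[0,1] ((C → B) → A) holds, but A fails at k=7 → not this j.
No j in the window works → until fails.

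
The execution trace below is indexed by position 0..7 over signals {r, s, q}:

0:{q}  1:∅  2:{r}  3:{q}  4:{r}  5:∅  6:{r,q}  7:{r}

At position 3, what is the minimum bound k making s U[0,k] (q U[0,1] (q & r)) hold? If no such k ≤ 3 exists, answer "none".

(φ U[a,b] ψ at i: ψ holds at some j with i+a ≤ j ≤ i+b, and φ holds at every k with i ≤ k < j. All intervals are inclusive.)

none

Need earliest j ≥ 3 with (q U[0,1] (q & r)), and s at every k in [3,j-1].
  j=3: rhs fails.
  j=4: rhs fails.
  j=5: rhs fails.
  j=6: rhs holds but lhs fails at k=3.
No witness within the range → none.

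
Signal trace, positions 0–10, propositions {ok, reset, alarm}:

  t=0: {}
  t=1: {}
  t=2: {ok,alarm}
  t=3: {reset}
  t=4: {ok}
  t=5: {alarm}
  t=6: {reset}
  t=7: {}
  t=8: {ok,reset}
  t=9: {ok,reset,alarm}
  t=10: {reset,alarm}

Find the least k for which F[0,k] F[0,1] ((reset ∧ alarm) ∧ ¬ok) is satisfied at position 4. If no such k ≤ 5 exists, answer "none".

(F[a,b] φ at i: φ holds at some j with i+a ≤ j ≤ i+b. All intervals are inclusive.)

Scan j = 4,5,… for F[0,1] ((reset ∧ alarm) ∧ ¬ok):
  j=4: fails
  j=5: fails
  j=6: fails
  j=7: fails
  j=8: fails
  j=9: holds
First hit at j=9, so smallest k = 9-4 = 5.

5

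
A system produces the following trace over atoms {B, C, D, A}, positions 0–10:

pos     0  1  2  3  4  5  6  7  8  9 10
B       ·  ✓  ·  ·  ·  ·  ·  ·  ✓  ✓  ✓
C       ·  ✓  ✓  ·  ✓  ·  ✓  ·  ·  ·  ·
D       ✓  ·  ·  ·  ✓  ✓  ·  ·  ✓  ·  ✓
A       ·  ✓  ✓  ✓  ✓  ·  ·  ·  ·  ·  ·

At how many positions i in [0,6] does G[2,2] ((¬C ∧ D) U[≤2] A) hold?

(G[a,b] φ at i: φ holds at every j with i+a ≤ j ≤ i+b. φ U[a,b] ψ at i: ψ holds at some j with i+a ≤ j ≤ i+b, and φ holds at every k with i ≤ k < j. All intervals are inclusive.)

Evaluate at each i in [0,6]:
  i=0: ✓ (all of [2,2])
  i=1: ✓ (all of [3,3])
  i=2: ✓ (all of [4,4])
  i=3: ✗ (fails at j=5)
  i=4: ✗ (fails at j=6)
  i=5: ✗ (fails at j=7)
  i=6: ✗ (fails at j=8)
Positions where it holds: {0, 1, 2} → 3.

3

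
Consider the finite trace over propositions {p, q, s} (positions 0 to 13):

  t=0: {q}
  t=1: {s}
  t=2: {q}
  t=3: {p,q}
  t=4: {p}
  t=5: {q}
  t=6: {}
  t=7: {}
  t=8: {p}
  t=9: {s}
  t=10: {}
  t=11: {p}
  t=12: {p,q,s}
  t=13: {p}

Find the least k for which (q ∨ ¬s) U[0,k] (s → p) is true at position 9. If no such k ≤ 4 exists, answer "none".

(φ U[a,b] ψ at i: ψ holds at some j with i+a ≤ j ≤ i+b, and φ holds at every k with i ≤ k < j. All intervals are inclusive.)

none

Need earliest j ≥ 9 with (s → p), and (q ∨ ¬s) at every k in [9,j-1].
  j=9: rhs fails.
  j=10: rhs holds but lhs fails at k=9.
  j=11: rhs holds but lhs fails at k=9.
  j=12: rhs holds but lhs fails at k=9.
  j=13: rhs holds but lhs fails at k=9.
No witness within the range → none.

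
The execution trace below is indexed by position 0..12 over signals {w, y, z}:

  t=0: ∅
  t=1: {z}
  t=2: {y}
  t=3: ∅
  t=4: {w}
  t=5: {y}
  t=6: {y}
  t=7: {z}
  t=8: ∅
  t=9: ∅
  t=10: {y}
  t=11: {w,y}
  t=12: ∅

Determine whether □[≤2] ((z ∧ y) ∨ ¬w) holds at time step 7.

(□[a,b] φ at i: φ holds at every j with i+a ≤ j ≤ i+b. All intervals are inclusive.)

Check ((z ∧ y) ∨ ¬w) at every j in [7,9]:
  j=7: true
  j=8: true
  j=9: true
All positions satisfy it → formula holds.

True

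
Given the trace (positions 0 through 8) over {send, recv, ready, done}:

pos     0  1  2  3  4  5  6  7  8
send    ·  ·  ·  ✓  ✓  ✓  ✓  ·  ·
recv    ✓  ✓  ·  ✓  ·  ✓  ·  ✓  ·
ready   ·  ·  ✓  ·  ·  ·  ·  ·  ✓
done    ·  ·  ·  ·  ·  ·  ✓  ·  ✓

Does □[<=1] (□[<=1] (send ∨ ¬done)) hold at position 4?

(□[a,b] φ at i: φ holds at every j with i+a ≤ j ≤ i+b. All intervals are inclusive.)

True

Check □[<=1] (send ∨ ¬done) at every j in [4,5]:
  j=4: holds on [4,5]
  j=5: holds on [5,6]
All positions satisfy it → formula holds.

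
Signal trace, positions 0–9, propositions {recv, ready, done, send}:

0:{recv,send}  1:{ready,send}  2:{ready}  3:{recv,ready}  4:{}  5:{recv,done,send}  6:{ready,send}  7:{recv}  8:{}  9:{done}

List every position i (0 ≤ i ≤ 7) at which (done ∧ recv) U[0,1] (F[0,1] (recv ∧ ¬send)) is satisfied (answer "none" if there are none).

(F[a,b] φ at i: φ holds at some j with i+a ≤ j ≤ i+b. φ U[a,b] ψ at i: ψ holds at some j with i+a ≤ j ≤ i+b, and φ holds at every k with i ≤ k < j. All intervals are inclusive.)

2, 3, 5, 6, 7

Evaluate at each i in [0,7]:
  i=0: ✗ (no rhs in [0,1])
  i=1: ✗ (lhs fails at k=1 before rhs at j=2)
  i=2: ✓ (rhs at j=2)
  i=3: ✓ (rhs at j=3)
  i=4: ✗ (no rhs in [4,5])
  i=5: ✓ (rhs at j=6; lhs holds on [5,5])
  i=6: ✓ (rhs at j=6)
  i=7: ✓ (rhs at j=7)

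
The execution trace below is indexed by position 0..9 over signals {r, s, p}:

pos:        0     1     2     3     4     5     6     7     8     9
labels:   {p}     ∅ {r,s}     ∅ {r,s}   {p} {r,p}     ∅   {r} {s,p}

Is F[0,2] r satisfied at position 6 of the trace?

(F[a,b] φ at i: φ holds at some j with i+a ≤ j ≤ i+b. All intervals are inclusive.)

Check r at each j in [6,8]:
  j=6: true
  j=7: false
  j=8: true
Found at j=6 → formula holds.

True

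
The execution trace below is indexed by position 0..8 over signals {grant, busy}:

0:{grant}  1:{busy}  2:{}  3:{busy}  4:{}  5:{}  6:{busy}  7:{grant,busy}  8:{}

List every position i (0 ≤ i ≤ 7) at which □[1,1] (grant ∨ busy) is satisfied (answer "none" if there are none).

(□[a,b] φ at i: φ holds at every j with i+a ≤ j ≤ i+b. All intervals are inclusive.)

0, 2, 5, 6

Evaluate at each i in [0,7]:
  i=0: ✓ (all of [1,1])
  i=1: ✗ (fails at j=2)
  i=2: ✓ (all of [3,3])
  i=3: ✗ (fails at j=4)
  i=4: ✗ (fails at j=5)
  i=5: ✓ (all of [6,6])
  i=6: ✓ (all of [7,7])
  i=7: ✗ (fails at j=8)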